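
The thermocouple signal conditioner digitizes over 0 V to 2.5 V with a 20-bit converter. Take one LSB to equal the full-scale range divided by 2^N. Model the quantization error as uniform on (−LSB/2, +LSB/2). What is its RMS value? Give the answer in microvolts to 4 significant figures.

0.6883 µV

Range is 2.5 V.
LSB = 2.5 V ÷ 2^20 = 2.5/1048576 V = 2.38419 µV.
σ_q = LSB/√12 = 2.38419 µV/3.4641 = 0.6883 µV.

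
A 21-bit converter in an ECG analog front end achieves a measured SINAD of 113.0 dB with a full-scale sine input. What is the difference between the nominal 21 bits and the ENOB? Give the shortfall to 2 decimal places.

Effective bits = (113.0 − 1.76)/6.02 = 18.4784.
Lost resolution: 21 − 18.4784 = 2.5216 bits.

2.52 bits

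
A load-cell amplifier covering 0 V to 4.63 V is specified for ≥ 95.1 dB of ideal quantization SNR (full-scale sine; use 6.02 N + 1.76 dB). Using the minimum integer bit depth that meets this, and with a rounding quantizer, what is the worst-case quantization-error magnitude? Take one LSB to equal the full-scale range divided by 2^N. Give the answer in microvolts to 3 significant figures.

V_FS = 4.63 V.
Required N = ⌈(95.1 − 1.76)/6.02⌉ = ⌈15.505⌉ = 16.
One LSB is 4.63 V / 65536 = 70.648 µV.
|e|_max = LSB/2 = 35.3 µV.

35.3 µV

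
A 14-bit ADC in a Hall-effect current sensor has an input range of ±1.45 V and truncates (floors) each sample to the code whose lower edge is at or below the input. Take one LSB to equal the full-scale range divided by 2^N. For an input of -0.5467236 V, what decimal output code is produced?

5103

Range = 1.45 − (-1.45) = 2.9 V. LSB = 2.9 V / 2^14 ≈ 177.0 µV.
V_in − V_min = -0.5467236 − (-1.45) = 0.9032764 V.
Divide by LSB: 0.9032764 × 16384/2.9 = 5103.2002.
Truncating gives code 5103.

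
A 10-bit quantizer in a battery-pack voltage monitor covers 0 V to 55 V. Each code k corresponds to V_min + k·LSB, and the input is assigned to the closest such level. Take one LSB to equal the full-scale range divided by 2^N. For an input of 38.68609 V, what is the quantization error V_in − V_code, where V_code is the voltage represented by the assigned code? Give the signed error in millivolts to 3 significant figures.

+14.2 mV

V_FS = 55 V. LSB = 55 V / 2^10 ≈ 53.71 mV.
Position in LSBs: (38.68609 − (0)) × 1024/55 = 720.2647; rounding gives k = 720.
V_code = 0 + (720/1024) × 55 = 38.67187500 V.
Error = V_in − V_code = 38.68609 − (38.67187500) = +14.2 mV.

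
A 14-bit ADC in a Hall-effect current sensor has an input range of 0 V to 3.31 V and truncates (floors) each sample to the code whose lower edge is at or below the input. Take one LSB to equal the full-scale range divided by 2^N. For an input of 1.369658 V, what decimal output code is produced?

Span = 3.31 V. LSB = 3.31 V / 2^14 ≈ 202.0 µV.
V_in − V_min = 1.369658 − (0) = 1.369658 V.
Divide by LSB: 1.369658 × 16384/3.31 = 6779.6002.
Truncating gives code 6779.

6779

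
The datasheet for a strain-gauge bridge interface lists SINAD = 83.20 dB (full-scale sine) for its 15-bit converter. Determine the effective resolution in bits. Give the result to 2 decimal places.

Inverting SNR = 6.02 N + 1.76: N_eff = (83.20 − 1.76)/6.02 = 13.5282.

13.53 bits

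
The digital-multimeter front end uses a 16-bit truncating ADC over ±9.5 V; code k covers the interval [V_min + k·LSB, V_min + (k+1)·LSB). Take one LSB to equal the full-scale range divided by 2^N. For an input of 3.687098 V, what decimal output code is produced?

45485

The full-scale span is 9.5 − (-9.5) = 19 V. LSB = 19 V / 2^16 ≈ 289.9 µV.
code = ⌊(V_in − V_min)/LSB⌋ = ⌊(V_in − V_min) × 2^16 / range⌋
     = ⌊(3.687098 − (-9.5)) × 65536 / 19⌋ = ⌊13.187098 × 65536/19⌋
     = ⌊45485.771⌋ = 45485.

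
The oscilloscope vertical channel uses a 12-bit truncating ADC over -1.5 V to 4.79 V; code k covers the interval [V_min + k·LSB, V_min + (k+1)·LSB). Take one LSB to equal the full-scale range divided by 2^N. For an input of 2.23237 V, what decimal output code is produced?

Range = 4.79 − (-1.5) = 6.29 V. LSB = 6.29 V / 2^12 ≈ 1.536 mV.
(V_in − V_min) × 2^12/range = (2.23237 − (-1.5)) × 4096/6.29 = 2430.491.
Floor → code = 2430.

2430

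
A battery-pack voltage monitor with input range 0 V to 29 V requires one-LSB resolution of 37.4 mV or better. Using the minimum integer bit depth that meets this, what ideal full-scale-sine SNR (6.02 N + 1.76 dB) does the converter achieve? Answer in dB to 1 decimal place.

V_FS = 29 V.
Levels needed ≥ 29/37.4 mV = 775.4. 2^10 = 1024 suffices, so N_min = 10.
6.02(10) + 1.76 = 61.96 dB.

62.0 dB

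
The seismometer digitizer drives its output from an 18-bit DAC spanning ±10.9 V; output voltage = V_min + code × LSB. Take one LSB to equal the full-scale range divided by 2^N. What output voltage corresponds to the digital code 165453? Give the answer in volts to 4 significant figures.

Range = 10.9 − (-10.9) = 21.8 V. LSB = 21.8 V / 2^18.
V_out = V_min + code × LSB = -10.9 V + 165453 × 21.8 V / 262144
      = -10.9 V + 13.7591 V = 2.85914 V.

2.859 V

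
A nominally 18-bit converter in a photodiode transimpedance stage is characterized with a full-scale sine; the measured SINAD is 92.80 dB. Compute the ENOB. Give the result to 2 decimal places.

ENOB = (92.80 − 1.76)/6.02 = 15.1229 bits.

15.12 bits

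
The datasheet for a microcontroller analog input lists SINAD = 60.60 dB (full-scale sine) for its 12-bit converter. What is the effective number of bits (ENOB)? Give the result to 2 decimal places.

ENOB = (60.60 − 1.76)/6.02 = 9.7741 bits.

9.77 bits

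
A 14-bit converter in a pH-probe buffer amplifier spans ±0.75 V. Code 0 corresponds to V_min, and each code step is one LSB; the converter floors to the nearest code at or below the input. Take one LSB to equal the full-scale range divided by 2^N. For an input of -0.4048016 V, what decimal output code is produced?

The full-scale span is 0.75 − (-0.75) = 1.5 V. LSB = 1.5 V / 2^14 ≈ 91.55 µV.
V_in − V_min = -0.4048016 − (-0.75) = 0.3451984 V.
Divide by LSB: 0.3451984 × 16384/1.5 = 3770.4871.
Truncating gives code 3770.

3770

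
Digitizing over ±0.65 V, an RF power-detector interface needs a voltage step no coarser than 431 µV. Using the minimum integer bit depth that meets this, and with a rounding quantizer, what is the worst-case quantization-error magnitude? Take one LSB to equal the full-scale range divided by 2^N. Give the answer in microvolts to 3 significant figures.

The full-scale span is 0.65 − (-0.65) = 1.3 V.
1.3 V / 431 µV = 3016. Since 2^11 = 2048 and 2^12 = 4096, N = 12.
LSB = 1.3 V / 2^12 = 317.38 µV.
|e|_max = LSB/2 = 159 µV.

159 µV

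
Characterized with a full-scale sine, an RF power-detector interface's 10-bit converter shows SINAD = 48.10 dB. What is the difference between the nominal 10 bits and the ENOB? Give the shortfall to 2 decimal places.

2.30 bits

Effective bits = (48.10 − 1.76)/6.02 = 7.6977.
10 − 7.6977 = 2.30 bits below nominal.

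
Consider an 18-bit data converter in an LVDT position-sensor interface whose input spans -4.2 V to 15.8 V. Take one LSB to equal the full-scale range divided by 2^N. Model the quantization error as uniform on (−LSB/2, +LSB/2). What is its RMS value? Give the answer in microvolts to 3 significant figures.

Full-scale range = 15.8 V − (-4.2 V) = 20 V.
Step size = 20/262144 V = 76.294 µV.
V_rms = LSB/√12 = 76.294 µV / √12 = 22.0 µV.

22.0 µV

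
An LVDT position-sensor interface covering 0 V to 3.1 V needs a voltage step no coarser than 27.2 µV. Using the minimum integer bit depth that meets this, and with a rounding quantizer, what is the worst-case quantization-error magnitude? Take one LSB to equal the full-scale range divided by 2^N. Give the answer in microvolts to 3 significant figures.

11.8 µV

Range is 3.1 V.
Required number of levels: 3.1/27.2 µV = 113970; smallest N with 2^N ≥ that is 17.
Step size = 3.1/131072 V = 23.651 µV.
Half an LSB is 11.8 µV.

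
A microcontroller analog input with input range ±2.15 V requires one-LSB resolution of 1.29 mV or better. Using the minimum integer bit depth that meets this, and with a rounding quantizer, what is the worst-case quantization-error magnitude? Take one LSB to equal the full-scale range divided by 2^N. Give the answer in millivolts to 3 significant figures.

Span: 2.15 V − (-2.15 V) = 4.3 V.
4.3 V / 1.29 mV = 3333. Since 2^11 = 2048 and 2^12 = 4096, N = 12.
LSB = 4.3 V / 2^12 = 1.0498 mV.
Max error for round-to-nearest is LSB/2 = 0.525 mV.

0.525 mV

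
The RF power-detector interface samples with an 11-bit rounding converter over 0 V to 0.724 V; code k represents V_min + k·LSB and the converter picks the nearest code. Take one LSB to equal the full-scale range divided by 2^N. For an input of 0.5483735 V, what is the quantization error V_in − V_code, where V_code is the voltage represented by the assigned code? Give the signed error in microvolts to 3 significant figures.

+70.8 µV

Full-scale range = 0.724 V. LSB = 0.724 V / 2^11 ≈ 353.5 µV.
Position in LSBs: (0.5483735 − (0)) × 2048/0.724 = 1551.2002; rounding gives k = 1551.
Reconstructed level: 0 + 1551 × 0.724/2048 V = 0.5483027344 V.
e = 0.5483735 − (0.5483027344) = +70.8 µV.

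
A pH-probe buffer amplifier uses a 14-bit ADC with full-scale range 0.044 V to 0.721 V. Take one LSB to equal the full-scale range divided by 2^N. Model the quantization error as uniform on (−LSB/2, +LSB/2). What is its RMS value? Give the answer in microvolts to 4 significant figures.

11.93 µV

The full-scale span is 0.721 − (0.044) = 0.677 V.
Step size = 0.677/16384 V = 41.3208 µV.
V_rms = LSB/√12 = 41.3208 µV / √12 = 11.93 µV.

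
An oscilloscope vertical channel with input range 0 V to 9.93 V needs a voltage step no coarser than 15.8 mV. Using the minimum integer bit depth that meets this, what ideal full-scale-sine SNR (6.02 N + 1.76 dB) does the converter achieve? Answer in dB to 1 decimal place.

62.0 dB

Range is 9.93 V.
Required number of levels: 9.93/15.8 mV = 628.48; smallest N with 2^N ≥ that is 10.
SNR = 6.02 × 10 + 1.76 = 61.96 dB.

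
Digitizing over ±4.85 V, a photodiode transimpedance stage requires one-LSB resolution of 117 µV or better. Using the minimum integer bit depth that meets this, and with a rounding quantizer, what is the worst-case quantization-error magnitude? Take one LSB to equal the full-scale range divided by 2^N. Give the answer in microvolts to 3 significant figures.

37.0 µV

Full-scale range = 4.85 V − (-4.85 V) = 9.7 V.
9.7 V / 117 µV = 82910. Since 2^16 = 65536 and 2^17 = 131072, N = 17.
One LSB is 9.7 V / 131072 = 74.005 µV.
Max error for round-to-nearest is LSB/2 = 37.0 µV.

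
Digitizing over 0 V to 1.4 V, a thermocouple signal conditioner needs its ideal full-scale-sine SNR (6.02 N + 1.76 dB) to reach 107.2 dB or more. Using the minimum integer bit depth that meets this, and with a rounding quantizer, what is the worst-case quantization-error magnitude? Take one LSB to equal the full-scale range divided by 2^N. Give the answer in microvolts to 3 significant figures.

V_FS = 1.4 V.
Required N = ⌈(107.2 − 1.76)/6.02⌉ = ⌈17.515⌉ = 18.
Step size = 1.4/262144 V = 5.3406 µV.
Half an LSB is 2.67 µV.

2.67 µV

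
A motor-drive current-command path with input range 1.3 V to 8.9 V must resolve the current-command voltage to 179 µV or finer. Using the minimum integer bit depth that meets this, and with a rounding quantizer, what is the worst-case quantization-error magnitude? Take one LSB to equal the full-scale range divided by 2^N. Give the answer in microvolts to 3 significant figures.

58.0 µV

The full-scale span is 8.9 − (1.3) = 7.6 V.
Levels needed ≥ 7.6/179 µV = 42460. 2^16 = 65536 suffices, so N_min = 16.
One LSB is 7.6 V / 65536 = 115.97 µV.
|e|_max = LSB/2 = 58.0 µV.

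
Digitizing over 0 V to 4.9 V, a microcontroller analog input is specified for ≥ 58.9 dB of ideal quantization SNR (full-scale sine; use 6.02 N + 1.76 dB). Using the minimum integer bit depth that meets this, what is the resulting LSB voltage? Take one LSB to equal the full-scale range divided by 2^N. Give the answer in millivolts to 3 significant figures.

4.79 mV

Full-scale range = 4.9 V.
Required N = ⌈(58.9 − 1.76)/6.02⌉ = ⌈9.492⌉ = 10.
LSB = 4.9 V ÷ 2^10 = 4.9/1024 V = 4.79 mV.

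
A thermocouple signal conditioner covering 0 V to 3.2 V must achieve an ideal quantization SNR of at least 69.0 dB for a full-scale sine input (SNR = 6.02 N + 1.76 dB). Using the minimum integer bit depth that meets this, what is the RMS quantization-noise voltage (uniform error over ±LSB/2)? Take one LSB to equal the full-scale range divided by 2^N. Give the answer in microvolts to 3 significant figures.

226 µV

Range is 3.2 V.
Solving 6.02 N ≥ 69.0 − 1.76: N ≥ 11.169. Round up → N = 12.
LSB = 3.2 V / 2^12 = 0.78125 mV.
V_rms = LSB/√12 = 226 µV.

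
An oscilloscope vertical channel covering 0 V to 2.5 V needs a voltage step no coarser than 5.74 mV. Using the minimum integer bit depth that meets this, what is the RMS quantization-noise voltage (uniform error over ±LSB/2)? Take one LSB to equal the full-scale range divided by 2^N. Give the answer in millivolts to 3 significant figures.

1.41 mV

V_FS = 2.5 V.
Levels needed ≥ 2.5/5.74 mV = 435.5. 2^9 = 512 suffices, so N_min = 9.
Step size = 2.5/512 V = 4.8828 mV.
RMS noise = LSB/√12 = 1.41 mV.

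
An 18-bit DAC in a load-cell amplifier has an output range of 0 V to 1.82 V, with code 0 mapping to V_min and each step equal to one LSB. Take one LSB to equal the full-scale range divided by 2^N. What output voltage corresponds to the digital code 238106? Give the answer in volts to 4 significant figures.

1.653 V

V_FS = 1.82 V. LSB = 1.82 V / 2^18.
V_out = V_min + code × LSB = 0 V + 238106 × 1.82 V / 262144
      = 0 + 1.65311 = 1.65311 V.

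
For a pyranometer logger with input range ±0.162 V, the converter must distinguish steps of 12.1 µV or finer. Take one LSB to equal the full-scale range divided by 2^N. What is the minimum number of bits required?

15 bits

Span: 0.162 V − (-0.162 V) = 0.324 V.
Required number of levels: 0.324/12.1 µV = 26777; smallest N with 2^N ≥ that is 15.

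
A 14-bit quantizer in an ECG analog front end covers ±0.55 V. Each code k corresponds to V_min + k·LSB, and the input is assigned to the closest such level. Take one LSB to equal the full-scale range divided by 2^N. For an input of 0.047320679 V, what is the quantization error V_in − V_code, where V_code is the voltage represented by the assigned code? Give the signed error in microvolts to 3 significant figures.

Full-scale range = 0.55 V − (-0.55 V) = 1.1 V. LSB = 1.1 V / 2^14 ≈ 67.14 µV.
(0.047320679 − (-0.55)) / LSB = 0.597320679 × 16384/1.1 = 8896.8200. Nearest integer: k = 8897.
V_code = V_min + k × range/2^14 = -0.55 + 8897 × 1.1/16384 = 0.047332763672 V.
e = 0.047320679 − (0.047332763672) = −12.1 µV.

−12.1 µV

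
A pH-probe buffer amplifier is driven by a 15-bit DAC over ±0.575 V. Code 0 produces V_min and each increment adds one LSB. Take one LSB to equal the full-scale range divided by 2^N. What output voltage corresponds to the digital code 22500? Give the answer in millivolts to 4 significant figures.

214.6 mV

Full-scale range = 0.575 V − (-0.575 V) = 1.15 V. LSB = 1.15 V / 2^15.
Output = V_min + (22500/32768) × range = -0.575 + 0.686646 × 1.15 V
      = -0.575 + 0.789642 = 0.214642 V.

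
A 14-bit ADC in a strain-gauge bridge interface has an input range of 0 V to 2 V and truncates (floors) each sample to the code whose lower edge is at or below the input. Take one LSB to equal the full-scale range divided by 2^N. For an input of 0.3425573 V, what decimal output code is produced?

2806

Range is 2 V. LSB = 2 V / 2^14 ≈ 122.1 µV.
code = ⌊(V_in − V_min)/LSB⌋ = ⌊(V_in − V_min) × 2^14 / range⌋
     = ⌊(0.3425573 − (0)) × 16384 / 2⌋ = ⌊0.3425573 × 16384/2⌋
     = ⌊2806.229⌋ = 2806.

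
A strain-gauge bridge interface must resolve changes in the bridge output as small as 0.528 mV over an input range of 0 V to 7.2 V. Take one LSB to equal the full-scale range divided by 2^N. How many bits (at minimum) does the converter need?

V_FS = 7.2 V.
Need 2^N ≥ 7.2 V / 0.528 mV = 13640 → N_min = 14.

14 bits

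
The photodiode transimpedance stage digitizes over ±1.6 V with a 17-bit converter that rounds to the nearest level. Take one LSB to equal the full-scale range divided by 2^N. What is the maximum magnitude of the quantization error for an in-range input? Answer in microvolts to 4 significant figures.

Range = 1.6 − (-1.6) = 3.2 V.
LSB = 3.2 V ÷ 2^17 = 3.2/131072 V = 24.4141 µV.
Worst-case error for round-to-nearest is half an LSB: 12.21 µV.

12.21 µV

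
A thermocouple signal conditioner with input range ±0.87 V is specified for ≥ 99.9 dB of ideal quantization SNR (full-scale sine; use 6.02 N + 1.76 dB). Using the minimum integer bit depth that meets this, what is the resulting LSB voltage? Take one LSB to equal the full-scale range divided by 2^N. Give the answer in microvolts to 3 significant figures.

13.3 µV

Range = 0.87 − (-0.87) = 1.74 V.
Required N = ⌈(99.9 − 1.76)/6.02⌉ = ⌈16.302⌉ = 17.
Step size = 1.74/131072 V = 13.3 µV.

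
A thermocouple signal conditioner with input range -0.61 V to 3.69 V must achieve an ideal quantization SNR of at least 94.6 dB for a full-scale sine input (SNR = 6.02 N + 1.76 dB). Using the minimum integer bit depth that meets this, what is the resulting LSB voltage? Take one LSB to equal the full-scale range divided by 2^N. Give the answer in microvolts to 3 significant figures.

Range = 3.69 − (-0.61) = 4.3 V.
Solving 6.02 N ≥ 94.6 − 1.76: N ≥ 15.422. Round up → N = 16.
LSB = 4.3 V ÷ 2^16 = 4.3/65536 V = 65.6 µV.

65.6 µV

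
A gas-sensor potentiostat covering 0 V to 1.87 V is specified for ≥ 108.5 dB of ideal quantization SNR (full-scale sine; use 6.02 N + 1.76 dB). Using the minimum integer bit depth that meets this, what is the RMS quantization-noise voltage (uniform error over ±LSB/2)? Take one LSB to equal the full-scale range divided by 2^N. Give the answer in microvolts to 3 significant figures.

V_FS = 1.87 V.
N ≥ (108.5 − 1.76)/6.02 = 17.731 → N_min = 18.
Step size = 1.87/262144 V = 7.1335 µV.
RMS noise = LSB/√12 = 2.06 µV.

2.06 µV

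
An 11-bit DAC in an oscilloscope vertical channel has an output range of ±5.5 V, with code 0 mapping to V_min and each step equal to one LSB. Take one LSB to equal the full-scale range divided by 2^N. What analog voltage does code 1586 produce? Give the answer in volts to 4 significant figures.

The full-scale span is 5.5 − (-5.5) = 11 V. LSB = 11 V / 2^11.
V_out = -5.5 + 1586 × (11/2048) V
      = -5.5 V + 8.51855 V = 3.01855 V.

3.019 V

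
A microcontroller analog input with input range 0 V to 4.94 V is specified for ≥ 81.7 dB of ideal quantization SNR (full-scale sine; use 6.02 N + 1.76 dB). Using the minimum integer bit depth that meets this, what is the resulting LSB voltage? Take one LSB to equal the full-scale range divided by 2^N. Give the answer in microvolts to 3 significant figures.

302 µV

V_FS = 4.94 V.
Required N = ⌈(81.7 − 1.76)/6.02⌉ = ⌈13.279⌉ = 14.
One LSB is 4.94 V / 16384 = 302 µV.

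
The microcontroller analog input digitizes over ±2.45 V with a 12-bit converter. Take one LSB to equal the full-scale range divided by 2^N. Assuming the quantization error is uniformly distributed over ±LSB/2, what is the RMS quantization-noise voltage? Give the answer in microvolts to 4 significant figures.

Full-scale range = 2.45 V − (-2.45 V) = 4.9 V.
Step size = 4.9/4096 V = 1.19629 mV.
RMS of a uniform error over width LSB is LSB/√12 = 345.3 µV.

345.3 µV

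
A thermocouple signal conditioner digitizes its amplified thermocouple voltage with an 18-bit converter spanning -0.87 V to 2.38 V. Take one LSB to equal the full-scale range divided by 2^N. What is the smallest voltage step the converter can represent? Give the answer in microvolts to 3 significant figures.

12.4 µV

Full-scale range = 2.38 V − (-0.87 V) = 3.25 V.
Number of codes = 2^18 = 262144.
One LSB is 3.25 V / 262144 = 12.4 µV.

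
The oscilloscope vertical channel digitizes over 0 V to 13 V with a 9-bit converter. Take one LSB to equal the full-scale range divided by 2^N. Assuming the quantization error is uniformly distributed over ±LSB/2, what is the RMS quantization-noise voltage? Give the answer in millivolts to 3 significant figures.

Span = 13 V.
One LSB is 13 V / 512 = 25.391 mV.
RMS of a uniform error over width LSB is LSB/√12 = 7.33 mV.

7.33 mV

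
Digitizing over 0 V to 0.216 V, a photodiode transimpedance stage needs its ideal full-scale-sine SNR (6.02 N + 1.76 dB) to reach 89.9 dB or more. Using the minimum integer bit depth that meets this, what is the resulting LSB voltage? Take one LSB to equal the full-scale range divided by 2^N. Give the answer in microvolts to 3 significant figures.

6.59 µV

Range is 0.216 V.
Solving 6.02 N ≥ 89.9 − 1.76: N ≥ 14.641. Round up → N = 15.
LSB = 0.216 V ÷ 2^15 = 0.216/32768 V = 6.59 µV.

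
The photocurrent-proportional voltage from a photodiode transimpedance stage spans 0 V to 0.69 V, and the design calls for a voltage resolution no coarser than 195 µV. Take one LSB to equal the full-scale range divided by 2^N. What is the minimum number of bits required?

12 bits

Range is 0.69 V.
Required number of levels: 0.69/195 µV = 3538.5; smallest N with 2^N ≥ that is 12.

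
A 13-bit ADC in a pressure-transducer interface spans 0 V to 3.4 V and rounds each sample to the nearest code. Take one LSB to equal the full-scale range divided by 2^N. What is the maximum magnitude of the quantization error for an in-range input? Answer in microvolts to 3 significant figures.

Span = 3.4 V.
Step size = 3.4/8192 V = 415.04 µV.
Worst-case error for round-to-nearest is half an LSB: 208 µV.

208 µV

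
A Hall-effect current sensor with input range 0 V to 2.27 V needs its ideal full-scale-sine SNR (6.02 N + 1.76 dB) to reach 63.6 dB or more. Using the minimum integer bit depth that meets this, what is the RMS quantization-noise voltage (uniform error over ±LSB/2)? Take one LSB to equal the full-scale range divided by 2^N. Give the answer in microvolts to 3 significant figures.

320 µV

Range is 2.27 V.
Solving 6.02 N ≥ 63.6 − 1.76: N ≥ 10.272. Round up → N = 11.
LSB = 2.27 V / 2^11 = 1.1084 mV.
σ_q = LSB/√12 = 1.1084 mV/3.4641 = 320 µV.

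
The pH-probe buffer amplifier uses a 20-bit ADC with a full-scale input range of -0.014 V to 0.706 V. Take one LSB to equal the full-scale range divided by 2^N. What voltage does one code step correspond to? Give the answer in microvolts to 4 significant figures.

0.6866 µV

Range = 0.706 − (-0.014) = 0.72 V.
Number of codes = 2^20 = 1048576.
LSB = 0.72 V / 2^20 = 0.6866 µV.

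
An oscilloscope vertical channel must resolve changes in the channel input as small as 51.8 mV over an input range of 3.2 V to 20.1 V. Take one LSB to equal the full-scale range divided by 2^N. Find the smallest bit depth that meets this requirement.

9 bits

Full-scale range = 20.1 V − (3.2 V) = 16.9 V.
16.9 V / 51.8 mV = 326.3. Since 2^8 = 256 and 2^9 = 512, N = 9.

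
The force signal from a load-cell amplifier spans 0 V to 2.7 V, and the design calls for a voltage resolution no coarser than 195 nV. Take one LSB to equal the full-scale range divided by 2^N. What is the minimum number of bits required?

Span = 2.7 V.
2.7 V / 195 nV = 1.385e7. Since 2^23 = 8388608 and 2^24 = 16777216, N = 24.

24 bits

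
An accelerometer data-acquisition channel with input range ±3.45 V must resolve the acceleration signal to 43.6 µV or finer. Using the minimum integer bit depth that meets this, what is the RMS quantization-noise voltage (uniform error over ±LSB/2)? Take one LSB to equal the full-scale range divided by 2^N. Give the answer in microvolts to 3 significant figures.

7.60 µV

Span: 3.45 V − (-3.45 V) = 6.9 V.
Need 2^N ≥ 6.9 V / 43.6 µV = 158300 → N_min = 18.
LSB = 6.9 V / 2^18 = 26.321 µV.
V_rms = LSB/√12 = 7.60 µV.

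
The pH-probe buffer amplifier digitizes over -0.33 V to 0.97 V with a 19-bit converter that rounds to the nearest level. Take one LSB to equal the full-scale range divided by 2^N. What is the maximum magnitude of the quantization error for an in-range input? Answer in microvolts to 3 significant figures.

Span: 0.97 V − (-0.33 V) = 1.3 V.
Step size = 1.3/524288 V = 2.4796 µV.
|e|_max = LSB/2 = 1.24 µV.

1.24 µV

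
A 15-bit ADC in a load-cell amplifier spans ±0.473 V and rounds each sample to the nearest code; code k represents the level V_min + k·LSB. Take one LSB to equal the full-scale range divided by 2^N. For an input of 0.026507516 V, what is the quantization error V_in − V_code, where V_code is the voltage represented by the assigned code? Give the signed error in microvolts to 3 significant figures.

Span: 0.473 V − (-0.473 V) = 0.946 V. LSB = 0.946 V / 2^15 ≈ 28.87 µV.
(V_in − V_min)/LSB = (0.026507516 − (-0.473)) × 32768/0.946 = 17302.1800 → nearest code k = 17302.
Reconstructed level: -0.473 + 17302 × 0.946/32768 V = 0.026502319336 V.
e = 0.026507516 − (0.026502319336) = +5.20 µV.

+5.20 µV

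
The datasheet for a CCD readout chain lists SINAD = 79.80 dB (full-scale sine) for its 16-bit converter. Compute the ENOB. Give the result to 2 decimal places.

12.96 bits

ENOB = (79.80 − 1.76)/6.02 = 12.9635 bits.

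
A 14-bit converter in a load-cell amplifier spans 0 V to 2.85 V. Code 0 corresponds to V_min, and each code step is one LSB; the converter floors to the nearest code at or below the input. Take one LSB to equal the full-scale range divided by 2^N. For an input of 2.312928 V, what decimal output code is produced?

Span = 2.85 V. LSB = 2.85 V / 2^14 ≈ 174.0 µV.
code = ⌊(V_in − V_min)/LSB⌋ = ⌊(V_in − V_min) × 2^14 / range⌋
     = ⌊(2.312928 − (0)) × 16384 / 2.85⌋ = ⌊2.312928 × 16384/2.85⌋
     = ⌊13296.496⌋ = 13296.

13296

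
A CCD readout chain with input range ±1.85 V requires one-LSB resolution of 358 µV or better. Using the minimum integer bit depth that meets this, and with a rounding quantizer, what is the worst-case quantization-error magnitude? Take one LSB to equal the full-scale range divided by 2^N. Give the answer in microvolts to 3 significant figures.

The full-scale span is 1.85 − (-1.85) = 3.7 V.
Required number of levels: 3.7/358 µV = 10335; smallest N with 2^N ≥ that is 14.
LSB = 3.7 V / 2^14 = 225.83 µV.
Half an LSB is 113 µV.

113 µV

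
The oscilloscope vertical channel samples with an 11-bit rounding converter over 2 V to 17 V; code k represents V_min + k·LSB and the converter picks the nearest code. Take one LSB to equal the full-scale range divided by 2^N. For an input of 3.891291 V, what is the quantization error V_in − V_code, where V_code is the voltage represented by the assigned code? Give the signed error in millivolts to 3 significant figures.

+1.64 mV

Full-scale range = 17 V − (2 V) = 15 V. LSB = 15 V / 2^11 ≈ 7.324 mV.
(3.891291 − (2)) / LSB = 1.891291 × 2048/15 = 258.2243. Nearest integer: k = 258.
Reconstructed level: 2 + 258 × 15/2048 V = 3.889648438 V.
e = 3.891291 − (3.889648438) = +1.64 mV.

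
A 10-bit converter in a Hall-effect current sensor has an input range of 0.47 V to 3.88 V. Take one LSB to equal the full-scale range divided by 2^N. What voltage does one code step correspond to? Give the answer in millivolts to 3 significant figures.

3.33 mV

Full-scale range = 3.88 V − (0.47 V) = 3.41 V.
Number of codes = 2^10 = 1024.
One LSB is 3.41 V / 1024 = 3.33 mV.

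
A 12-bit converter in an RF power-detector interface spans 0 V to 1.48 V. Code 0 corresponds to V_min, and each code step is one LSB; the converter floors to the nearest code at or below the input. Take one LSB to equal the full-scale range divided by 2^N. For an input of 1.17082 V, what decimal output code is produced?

Span = 1.48 V. LSB = 1.48 V / 2^12 ≈ 361.3 µV.
(V_in − V_min) × 2^12/range = (1.17082 − (0)) × 4096/1.48 = 3240.323.
Floor → code = 3240.

3240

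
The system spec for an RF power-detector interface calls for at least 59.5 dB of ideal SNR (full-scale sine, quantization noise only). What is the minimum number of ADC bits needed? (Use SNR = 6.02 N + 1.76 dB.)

10 bits

Required N = ⌈(59.5 − 1.76)/6.02⌉ = ⌈9.591⌉ = 10.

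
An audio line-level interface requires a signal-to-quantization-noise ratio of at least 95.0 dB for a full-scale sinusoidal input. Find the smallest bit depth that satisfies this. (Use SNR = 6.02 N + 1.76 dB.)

16 bits

Required N = ⌈(95.0 − 1.76)/6.02⌉ = ⌈15.488⌉ = 16.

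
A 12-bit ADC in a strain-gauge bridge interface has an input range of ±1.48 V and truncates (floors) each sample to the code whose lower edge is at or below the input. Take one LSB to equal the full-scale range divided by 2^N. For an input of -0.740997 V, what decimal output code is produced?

1022

Full-scale range = 1.48 V − (-1.48 V) = 2.96 V. LSB = 2.96 V / 2^12 ≈ 0.7227 mV.
V_in − V_min = -0.740997 − (-1.48) = 0.739003 V.
Divide by LSB: 0.739003 × 4096/2.96 = 1022.6204.
Truncating gives code 1022.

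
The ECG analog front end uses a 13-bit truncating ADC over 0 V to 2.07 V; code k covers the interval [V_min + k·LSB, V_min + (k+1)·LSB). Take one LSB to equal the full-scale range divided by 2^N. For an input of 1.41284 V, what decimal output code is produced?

Span = 2.07 V. LSB = 2.07 V / 2^13 ≈ 252.7 µV.
(V_in − V_min) × 2^13/range = (1.41284 − (0)) × 8192/2.07 = 5591.297.
Floor → code = 5591.

5591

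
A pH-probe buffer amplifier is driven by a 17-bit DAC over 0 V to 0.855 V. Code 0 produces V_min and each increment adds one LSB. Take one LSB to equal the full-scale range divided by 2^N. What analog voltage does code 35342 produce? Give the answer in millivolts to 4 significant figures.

Full-scale range = 0.855 V. LSB = 0.855 V / 2^17.
V_out = 0 + 35342 × (0.855/131072) V
      = 0 + 0.230541 = 0.230541 V.

230.5 mV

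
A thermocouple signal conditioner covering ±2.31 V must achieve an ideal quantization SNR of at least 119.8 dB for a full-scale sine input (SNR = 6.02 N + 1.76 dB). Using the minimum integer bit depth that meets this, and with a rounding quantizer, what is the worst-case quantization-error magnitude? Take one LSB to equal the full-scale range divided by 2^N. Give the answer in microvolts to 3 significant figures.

2.20 µV

The full-scale span is 2.31 − (-2.31) = 4.62 V.
6.02 N + 1.76 ≥ 119.8 gives N ≥ 19.608, so the minimum integer is 20.
One LSB is 4.62 V / 1048576 = 4.4060 µV.
Half an LSB is 2.20 µV.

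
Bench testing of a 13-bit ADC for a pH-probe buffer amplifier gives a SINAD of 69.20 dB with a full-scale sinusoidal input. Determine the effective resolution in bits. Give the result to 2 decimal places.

11.20 bits

ENOB = (SINAD − 1.76) / 6.02 = (69.20 − 1.76) / 6.02 = 67.44 / 6.02 = 11.2027.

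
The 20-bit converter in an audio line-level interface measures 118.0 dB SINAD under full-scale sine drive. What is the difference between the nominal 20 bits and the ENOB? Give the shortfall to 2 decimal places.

0.69 bits

N_eff = (118.0 − 1.76)/6.02 = 19.3090 bits.
Lost resolution: 20 − 19.3090 = 0.6910 bits.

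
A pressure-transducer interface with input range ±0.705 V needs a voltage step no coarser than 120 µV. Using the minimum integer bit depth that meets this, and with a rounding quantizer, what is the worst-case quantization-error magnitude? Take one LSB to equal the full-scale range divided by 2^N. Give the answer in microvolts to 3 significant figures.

43.0 µV

The full-scale span is 0.705 − (-0.705) = 1.41 V.
Levels needed ≥ 1.41/120 µV = 11750. 2^14 = 16384 suffices, so N_min = 14.
LSB = 1.41 V ÷ 2^14 = 1.41/16384 V = 86.060 µV.
|e|_max = LSB/2 = 43.0 µV.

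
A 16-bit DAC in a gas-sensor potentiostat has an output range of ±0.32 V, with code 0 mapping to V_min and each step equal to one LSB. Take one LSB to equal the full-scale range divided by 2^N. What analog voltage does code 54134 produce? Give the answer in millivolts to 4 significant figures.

208.7 mV

Span: 0.32 V − (-0.32 V) = 0.64 V. LSB = 0.64 V / 2^16.
V_out = -0.32 + 54134 × (0.64/65536) V
      = -0.32 V + 0.528652 V = 0.208652 V.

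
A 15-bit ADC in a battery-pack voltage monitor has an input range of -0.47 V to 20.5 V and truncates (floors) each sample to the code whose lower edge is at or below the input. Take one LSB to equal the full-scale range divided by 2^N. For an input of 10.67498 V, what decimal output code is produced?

17415

Span: 20.5 V − (-0.47 V) = 20.97 V. LSB = 20.97 V / 2^15 ≈ 0.6400 mV.
code = ⌊(V_in − V_min)/LSB⌋ = ⌊(V_in − V_min) × 2^15 / range⌋
     = ⌊(10.67498 − (-0.47)) × 32768 / 20.97⌋ = ⌊11.14498 × 32768/20.97⌋
     = ⌊17415.293⌋ = 17415.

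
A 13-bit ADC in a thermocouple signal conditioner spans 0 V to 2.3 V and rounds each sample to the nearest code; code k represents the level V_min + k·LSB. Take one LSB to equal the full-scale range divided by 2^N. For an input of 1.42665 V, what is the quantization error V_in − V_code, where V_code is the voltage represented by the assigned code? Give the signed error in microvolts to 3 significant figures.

+99.7 µV

Span = 2.3 V. LSB = 2.3 V / 2^13 ≈ 280.8 µV.
Position in LSBs: (1.42665 − (0)) × 8192/2.3 = 5081.3551; rounding gives k = 5081.
Reconstructed level: 0 + 5081 × 2.3/8192 V = 1.426550293 V.
e = 1.42665 − (1.426550293) = +99.7 µV.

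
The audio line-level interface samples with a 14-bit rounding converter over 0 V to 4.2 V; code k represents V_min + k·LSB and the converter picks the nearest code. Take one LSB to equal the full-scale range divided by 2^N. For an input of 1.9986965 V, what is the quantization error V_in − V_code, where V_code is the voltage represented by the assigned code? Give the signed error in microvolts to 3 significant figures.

−46.2 µV

Full-scale range = 4.2 V. LSB = 4.2 V / 2^14 ≈ 256.3 µV.
Position in LSBs: (1.9986965 − (0)) × 16384/4.2 = 7796.8199; rounding gives k = 7797.
Reconstructed level: 0 + 7797 × 4.2/16384 V = 1.9987426758 V.
e = 1.9986965 − (1.9987426758) = −46.2 µV.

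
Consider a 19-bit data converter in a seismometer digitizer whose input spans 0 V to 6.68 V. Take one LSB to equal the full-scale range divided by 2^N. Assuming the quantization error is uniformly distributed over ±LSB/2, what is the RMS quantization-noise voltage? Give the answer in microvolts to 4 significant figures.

Span = 6.68 V.
LSB = 6.68 V / 2^19 = 12.7411 µV.
V_rms = LSB/√12 = 12.7411 µV / √12 = 3.678 µV.

3.678 µV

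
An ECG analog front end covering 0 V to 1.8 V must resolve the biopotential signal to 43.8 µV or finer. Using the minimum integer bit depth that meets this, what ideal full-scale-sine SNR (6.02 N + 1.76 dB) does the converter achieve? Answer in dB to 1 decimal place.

V_FS = 1.8 V.
Required number of levels: 1.8/43.8 µV = 41096; smallest N with 2^N ≥ that is 16.
6.02(16) + 1.76 = 98.08 dB.

98.1 dB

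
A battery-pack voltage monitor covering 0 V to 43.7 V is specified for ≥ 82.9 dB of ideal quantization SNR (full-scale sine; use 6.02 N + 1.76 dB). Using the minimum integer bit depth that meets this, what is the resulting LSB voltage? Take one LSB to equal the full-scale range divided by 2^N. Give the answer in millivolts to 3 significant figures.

Full-scale range = 43.7 V.
6.02 N + 1.76 ≥ 82.9 gives N ≥ 13.478, so the minimum integer is 14.
LSB = 43.7 V / 2^14 = 2.67 mV.

2.67 mV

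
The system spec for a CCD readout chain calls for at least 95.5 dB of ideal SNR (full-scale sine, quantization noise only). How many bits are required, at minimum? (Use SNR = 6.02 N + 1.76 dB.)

N ≥ (95.5 − 1.76)/6.02 = 15.571 → N_min = 16.

16 bits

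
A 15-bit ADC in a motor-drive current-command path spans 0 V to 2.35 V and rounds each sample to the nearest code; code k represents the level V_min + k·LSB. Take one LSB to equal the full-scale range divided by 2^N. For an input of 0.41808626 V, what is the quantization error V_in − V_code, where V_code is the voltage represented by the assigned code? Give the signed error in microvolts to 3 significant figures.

V_FS = 2.35 V. LSB = 2.35 V / 2^15 ≈ 71.72 µV.
Position in LSBs: (0.41808626 − (0)) × 32768/2.35 = 5829.7236; rounding gives k = 5830.
V_code = V_min + k × range/2^15 = 0 + 5830 × 2.35/32768 = 0.41810607910 V.
V_in − V_code = 0.41808626 − (0.41810607910) = −19.8 µV.

−19.8 µV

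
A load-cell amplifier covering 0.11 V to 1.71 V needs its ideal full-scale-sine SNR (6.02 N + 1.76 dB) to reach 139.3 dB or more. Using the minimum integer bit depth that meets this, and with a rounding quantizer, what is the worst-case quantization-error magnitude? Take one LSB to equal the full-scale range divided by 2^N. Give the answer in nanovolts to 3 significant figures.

Full-scale range = 1.71 V − (0.11 V) = 1.6 V.
N ≥ (139.3 − 1.76)/6.02 = 22.847 → N_min = 23.
LSB = 1.6 V ÷ 2^23 = 1.6/8388608 V = 190.73 nV.
Max error for round-to-nearest is LSB/2 = 95.4 nV.

95.4 nV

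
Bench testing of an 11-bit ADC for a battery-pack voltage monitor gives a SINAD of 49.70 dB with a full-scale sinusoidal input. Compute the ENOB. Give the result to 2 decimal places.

7.96 bits

Inverting SNR = 6.02 N + 1.76: N_eff = (49.70 − 1.76)/6.02 = 7.9635.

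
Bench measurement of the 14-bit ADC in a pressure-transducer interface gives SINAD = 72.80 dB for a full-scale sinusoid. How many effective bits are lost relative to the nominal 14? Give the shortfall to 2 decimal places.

Effective bits = (72.80 − 1.76)/6.02 = 11.8007.
Shortfall = 14 − 11.8007 = 2.1993 bits.

2.20 bits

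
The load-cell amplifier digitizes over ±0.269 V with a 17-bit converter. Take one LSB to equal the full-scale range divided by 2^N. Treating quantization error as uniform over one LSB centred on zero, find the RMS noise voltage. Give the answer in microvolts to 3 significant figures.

1.18 µV

Full-scale range = 0.269 V − (-0.269 V) = 0.538 V.
Step size = 0.538/131072 V = 4.1046 µV.
For a uniform distribution on [−LSB/2, +LSB/2], V_rms = LSB/√12 = 4.1046 µV/3.4641 = 1.18 µV.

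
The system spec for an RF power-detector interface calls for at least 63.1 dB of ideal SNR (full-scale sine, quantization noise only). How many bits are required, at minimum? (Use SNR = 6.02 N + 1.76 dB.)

11 bits

Solving 6.02 N ≥ 63.1 − 1.76: N ≥ 10.189. Round up → N = 11.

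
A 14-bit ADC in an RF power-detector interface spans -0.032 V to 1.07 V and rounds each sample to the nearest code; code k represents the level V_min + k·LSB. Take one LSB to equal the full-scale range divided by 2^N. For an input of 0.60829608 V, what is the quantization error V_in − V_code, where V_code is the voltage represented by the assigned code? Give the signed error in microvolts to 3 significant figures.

Full-scale range = 1.07 V − (-0.032 V) = 1.102 V. LSB = 1.102 V / 2^14 ≈ 67.26 µV.
(V_in − V_min)/LSB = (0.60829608 − (-0.032)) × 16384/1.102 = 9519.6107 → nearest code k = 9520.
V_code = V_min + k × range/2^14 = -0.032 + 9520 × 1.102/16384 = 0.60832226563 V.
Error = V_in − V_code = 0.60829608 − (0.60832226563) = −26.2 µV.

−26.2 µV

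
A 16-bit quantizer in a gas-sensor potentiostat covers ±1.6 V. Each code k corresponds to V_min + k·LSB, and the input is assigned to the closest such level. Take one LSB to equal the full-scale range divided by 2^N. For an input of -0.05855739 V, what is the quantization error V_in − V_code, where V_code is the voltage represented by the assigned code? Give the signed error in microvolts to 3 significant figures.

Full-scale range = 1.6 V − (-1.6 V) = 3.2 V. LSB = 3.2 V / 2^16 ≈ 48.83 µV.
Position in LSBs: (-0.05855739 − (-1.6)) × 65536/3.2 = 31568.7447; rounding gives k = 31569.
V_code = -1.6 + (31569/65536) × 3.2 = -0.058544921875 V.
e = -0.05855739 − (-0.058544921875) = −12.5 µV.

−12.5 µV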